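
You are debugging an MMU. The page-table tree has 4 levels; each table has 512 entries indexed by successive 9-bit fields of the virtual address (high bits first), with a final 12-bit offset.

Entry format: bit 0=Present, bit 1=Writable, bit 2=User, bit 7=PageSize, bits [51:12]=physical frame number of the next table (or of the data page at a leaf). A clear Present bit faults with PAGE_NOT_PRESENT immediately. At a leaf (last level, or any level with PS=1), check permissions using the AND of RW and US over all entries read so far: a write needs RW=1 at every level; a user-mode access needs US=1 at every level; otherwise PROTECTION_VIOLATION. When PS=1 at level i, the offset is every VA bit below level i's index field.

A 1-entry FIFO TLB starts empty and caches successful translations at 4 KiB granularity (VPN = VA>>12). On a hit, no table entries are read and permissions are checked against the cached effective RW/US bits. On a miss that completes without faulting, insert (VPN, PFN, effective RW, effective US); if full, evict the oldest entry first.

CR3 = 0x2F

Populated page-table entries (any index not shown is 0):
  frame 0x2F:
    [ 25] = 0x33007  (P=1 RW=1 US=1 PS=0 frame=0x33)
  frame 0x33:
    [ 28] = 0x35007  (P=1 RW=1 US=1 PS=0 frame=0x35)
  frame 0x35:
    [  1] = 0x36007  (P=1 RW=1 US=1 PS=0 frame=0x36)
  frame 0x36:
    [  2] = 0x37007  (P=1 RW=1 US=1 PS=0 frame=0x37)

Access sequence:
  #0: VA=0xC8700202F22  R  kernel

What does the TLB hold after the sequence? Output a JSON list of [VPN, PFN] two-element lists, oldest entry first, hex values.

Walk each access:
#0 VA=0xC8700202F22 (r,kernel):
  lvl0: tbl 0x2F, slot 25 ⇒ 0x33007 (P1/RW1/US1/PS0)
  lvl1: tbl 0x33, slot 28 ⇒ 0x35007 (P1/RW1/US1/PS0)
  lvl2: tbl 0x35, slot 1 ⇒ 0x36007 (P1/RW1/US1/PS0)
  lvl3: tbl 0x36, slot 2 ⇒ 0x37007 (P1/RW1/US1/PS0)
  → PA=0x37F22  (4 entries read)

TLB: [["0xC8700202", "0x37"]]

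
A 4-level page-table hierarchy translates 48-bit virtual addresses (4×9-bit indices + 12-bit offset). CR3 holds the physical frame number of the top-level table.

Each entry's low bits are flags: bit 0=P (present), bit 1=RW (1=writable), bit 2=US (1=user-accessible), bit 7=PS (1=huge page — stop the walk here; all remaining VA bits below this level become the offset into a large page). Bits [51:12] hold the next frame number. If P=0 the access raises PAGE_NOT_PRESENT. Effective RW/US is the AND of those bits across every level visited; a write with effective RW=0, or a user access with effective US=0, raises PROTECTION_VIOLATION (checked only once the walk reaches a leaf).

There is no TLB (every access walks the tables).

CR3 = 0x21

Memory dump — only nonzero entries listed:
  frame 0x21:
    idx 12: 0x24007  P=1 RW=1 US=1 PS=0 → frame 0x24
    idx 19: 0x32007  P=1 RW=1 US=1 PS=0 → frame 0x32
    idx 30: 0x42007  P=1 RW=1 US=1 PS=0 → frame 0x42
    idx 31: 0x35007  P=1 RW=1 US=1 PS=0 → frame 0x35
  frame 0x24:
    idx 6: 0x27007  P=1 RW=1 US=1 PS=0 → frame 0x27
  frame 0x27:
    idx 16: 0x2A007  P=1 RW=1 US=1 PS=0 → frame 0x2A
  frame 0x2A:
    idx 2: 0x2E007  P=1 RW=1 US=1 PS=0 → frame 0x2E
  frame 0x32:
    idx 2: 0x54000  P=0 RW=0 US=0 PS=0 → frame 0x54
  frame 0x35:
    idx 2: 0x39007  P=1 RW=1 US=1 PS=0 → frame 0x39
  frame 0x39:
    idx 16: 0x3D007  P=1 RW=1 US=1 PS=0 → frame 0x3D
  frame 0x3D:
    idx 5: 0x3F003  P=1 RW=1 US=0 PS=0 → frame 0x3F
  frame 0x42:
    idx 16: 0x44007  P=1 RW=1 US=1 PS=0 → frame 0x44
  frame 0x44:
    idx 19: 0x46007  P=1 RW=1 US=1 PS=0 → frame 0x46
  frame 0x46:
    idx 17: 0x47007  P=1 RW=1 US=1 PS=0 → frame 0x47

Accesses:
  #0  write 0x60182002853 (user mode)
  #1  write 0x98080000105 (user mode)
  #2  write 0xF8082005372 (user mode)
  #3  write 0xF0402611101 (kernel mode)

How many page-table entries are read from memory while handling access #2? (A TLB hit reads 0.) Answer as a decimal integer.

Walk each access:
#0 VA=0x60182002853 (w,user):
  L0: frame=0x21 idx=12 entry=0x24007 [P=1 RW=1 US=1 PS=0]
  L1: frame=0x24 idx=6 entry=0x27007 [P=1 RW=1 US=1 PS=0]
  L2: frame=0x27 idx=16 entry=0x2A007 [P=1 RW=1 US=1 PS=0]
  L3: frame=0x2A idx=2 entry=0x2E007 [P=1 RW=1 US=1 PS=0]
  ✓ 0x2E853  — 4 lookups
#1 VA=0x98080000105 (w,user):
  L0: frame=0x21 idx=19 entry=0x32007 [P=1 RW=1 US=1 PS=0]
  L1: frame=0x32 idx=2 entry=0x54000 [P=0 RW=0 US=0 PS=0]
  ⇒ fault: PAGE_NOT_PRESENT  — 2 lookups
#2 VA=0xF8082005372 (w,user):
  L0: frame=0x21 idx=31 entry=0x35007 [P=1 RW=1 US=1 PS=0]
  L1: frame=0x35 idx=2 entry=0x39007 [P=1 RW=1 US=1 PS=0]
  L2: frame=0x39 idx=16 entry=0x3D007 [P=1 RW=1 US=1 PS=0]
  L3: frame=0x3D idx=5 entry=0x3F003 [P=1 RW=1 US=0 PS=0]
  ⇒ fault: PROTECTION_VIOLATION  — 4 lookups
#3 VA=0xF0402611101 (w,kernel):
  L0: frame=0x21 idx=30 entry=0x42007 [P=1 RW=1 US=1 PS=0]
  L1: frame=0x42 idx=16 entry=0x44007 [P=1 RW=1 US=1 PS=0]
  L2: frame=0x44 idx=19 entry=0x46007 [P=1 RW=1 US=1 PS=0]
  L3: frame=0x46 idx=17 entry=0x47007 [P=1 RW=1 US=1 PS=0]
  ✓ 0x47101  — 4 lookups

Entries read for #2: 4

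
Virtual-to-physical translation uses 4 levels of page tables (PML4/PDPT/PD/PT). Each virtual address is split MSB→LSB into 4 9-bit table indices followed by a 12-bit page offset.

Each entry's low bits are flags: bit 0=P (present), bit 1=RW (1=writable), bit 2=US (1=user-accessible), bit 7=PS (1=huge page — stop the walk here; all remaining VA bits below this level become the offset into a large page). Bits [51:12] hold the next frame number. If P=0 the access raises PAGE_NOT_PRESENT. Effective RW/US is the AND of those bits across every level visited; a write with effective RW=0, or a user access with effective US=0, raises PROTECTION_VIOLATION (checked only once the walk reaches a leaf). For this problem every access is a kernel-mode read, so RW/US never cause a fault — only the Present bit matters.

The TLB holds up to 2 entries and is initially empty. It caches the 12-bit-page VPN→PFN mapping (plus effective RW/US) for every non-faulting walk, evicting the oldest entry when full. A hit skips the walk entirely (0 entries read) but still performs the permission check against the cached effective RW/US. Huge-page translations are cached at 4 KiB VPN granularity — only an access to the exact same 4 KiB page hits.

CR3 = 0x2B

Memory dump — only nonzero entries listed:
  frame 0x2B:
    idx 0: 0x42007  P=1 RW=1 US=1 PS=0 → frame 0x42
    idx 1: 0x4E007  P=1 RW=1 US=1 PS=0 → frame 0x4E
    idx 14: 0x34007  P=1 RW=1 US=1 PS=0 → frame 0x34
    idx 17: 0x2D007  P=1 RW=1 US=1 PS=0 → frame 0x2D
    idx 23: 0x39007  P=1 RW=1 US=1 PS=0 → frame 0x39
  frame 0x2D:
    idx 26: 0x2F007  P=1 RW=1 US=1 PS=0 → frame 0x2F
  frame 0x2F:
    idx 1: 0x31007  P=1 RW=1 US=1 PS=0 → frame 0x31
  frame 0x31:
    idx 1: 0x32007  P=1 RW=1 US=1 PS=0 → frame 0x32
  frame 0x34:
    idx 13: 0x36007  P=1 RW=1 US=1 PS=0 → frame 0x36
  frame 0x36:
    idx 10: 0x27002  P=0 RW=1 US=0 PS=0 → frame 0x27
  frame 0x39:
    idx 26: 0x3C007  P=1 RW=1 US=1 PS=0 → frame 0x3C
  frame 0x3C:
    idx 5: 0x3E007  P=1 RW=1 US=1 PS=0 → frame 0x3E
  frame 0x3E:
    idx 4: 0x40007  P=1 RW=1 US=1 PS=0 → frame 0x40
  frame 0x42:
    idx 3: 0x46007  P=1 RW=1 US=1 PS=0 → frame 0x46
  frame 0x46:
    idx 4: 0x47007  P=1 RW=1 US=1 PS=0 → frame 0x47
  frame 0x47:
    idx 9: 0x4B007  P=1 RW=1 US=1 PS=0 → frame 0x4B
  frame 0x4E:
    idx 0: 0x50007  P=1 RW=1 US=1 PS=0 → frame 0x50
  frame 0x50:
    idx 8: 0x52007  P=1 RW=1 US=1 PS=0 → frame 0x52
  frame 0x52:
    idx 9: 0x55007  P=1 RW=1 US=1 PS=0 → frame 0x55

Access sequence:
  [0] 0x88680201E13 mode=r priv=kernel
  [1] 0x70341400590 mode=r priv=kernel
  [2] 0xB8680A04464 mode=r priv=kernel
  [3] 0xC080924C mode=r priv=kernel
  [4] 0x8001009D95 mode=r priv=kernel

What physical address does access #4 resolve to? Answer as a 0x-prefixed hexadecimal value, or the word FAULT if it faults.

Walk each access:
#0 VA=0x88680201E13 (r,kernel):
  lvl0: tbl 0x2B, slot 17 ⇒ 0x2D007 (P1/RW1/US1/PS0)
  lvl1: tbl 0x2D, slot 26 ⇒ 0x2F007 (P1/RW1/US1/PS0)
  lvl2: tbl 0x2F, slot 1 ⇒ 0x31007 (P1/RW1/US1/PS0)
  lvl3: tbl 0x31, slot 1 ⇒ 0x32007 (P1/RW1/US1/PS0)
  ✓ 0x32E13  — 4 lookups
#1 VA=0x70341400590 (r,kernel):
  lvl0: tbl 0x2B, slot 14 ⇒ 0x34007 (P1/RW1/US1/PS0)
  lvl1: tbl 0x34, slot 13 ⇒ 0x36007 (P1/RW1/US1/PS0)
  lvl2: tbl 0x36, slot 10 ⇒ 0x27002 (P0/RW1/US0/PS0)
  ⇒ fault: PAGE_NOT_PRESENT  — 3 lookups
#2 VA=0xB8680A04464 (r,kernel):
  lvl0: tbl 0x2B, slot 23 ⇒ 0x39007 (P1/RW1/US1/PS0)
  lvl1: tbl 0x39, slot 26 ⇒ 0x3C007 (P1/RW1/US1/PS0)
  lvl2: tbl 0x3C, slot 5 ⇒ 0x3E007 (P1/RW1/US1/PS0)
  lvl3: tbl 0x3E, slot 4 ⇒ 0x40007 (P1/RW1/US1/PS0)
  ✓ 0x40464  — 4 lookups
#3 VA=0xC080924C (r,kernel):
  lvl0: tbl 0x2B, slot 0 ⇒ 0x42007 (P1/RW1/US1/PS0)
  lvl1: tbl 0x42, slot 3 ⇒ 0x46007 (P1/RW1/US1/PS0)
  lvl2: tbl 0x46, slot 4 ⇒ 0x47007 (P1/RW1/US1/PS0)
  lvl3: tbl 0x47, slot 9 ⇒ 0x4B007 (P1/RW1/US1/PS0)
  ✓ 0x4B24C  — 4 lookups
#4 VA=0x8001009D95 (r,kernel):
  lvl0: tbl 0x2B, slot 1 ⇒ 0x4E007 (P1/RW1/US1/PS0)
  lvl1: tbl 0x4E, slot 0 ⇒ 0x50007 (P1/RW1/US1/PS0)
  lvl2: tbl 0x50, slot 8 ⇒ 0x52007 (P1/RW1/US1/PS0)
  lvl3: tbl 0x52, slot 9 ⇒ 0x55007 (P1/RW1/US1/PS0)
  ✓ 0x55D95  — 4 lookups

Access #4 PA: 0x55D95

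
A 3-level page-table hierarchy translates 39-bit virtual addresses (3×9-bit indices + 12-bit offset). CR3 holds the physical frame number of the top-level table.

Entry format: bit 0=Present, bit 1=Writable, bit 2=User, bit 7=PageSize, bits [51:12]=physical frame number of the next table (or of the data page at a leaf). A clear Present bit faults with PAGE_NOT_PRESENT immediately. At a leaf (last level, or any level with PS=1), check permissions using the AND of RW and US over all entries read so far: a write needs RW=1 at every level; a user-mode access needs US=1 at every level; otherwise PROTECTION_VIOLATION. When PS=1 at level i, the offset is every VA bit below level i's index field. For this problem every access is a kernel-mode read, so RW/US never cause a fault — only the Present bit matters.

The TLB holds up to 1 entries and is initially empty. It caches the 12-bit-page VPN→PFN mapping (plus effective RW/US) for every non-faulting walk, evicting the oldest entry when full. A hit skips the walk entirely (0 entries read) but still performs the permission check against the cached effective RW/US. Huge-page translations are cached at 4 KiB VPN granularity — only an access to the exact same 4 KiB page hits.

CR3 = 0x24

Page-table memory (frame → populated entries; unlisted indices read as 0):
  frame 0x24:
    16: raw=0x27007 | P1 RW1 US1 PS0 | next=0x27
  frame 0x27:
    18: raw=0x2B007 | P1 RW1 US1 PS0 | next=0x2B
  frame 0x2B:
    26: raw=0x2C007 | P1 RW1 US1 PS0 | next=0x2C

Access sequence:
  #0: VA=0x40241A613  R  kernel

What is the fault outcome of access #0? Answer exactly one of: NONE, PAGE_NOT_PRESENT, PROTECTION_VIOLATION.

Per-access translation:
#0 VA=0x40241A613 (r,kernel):
  lvl0: tbl 0x24, slot 16 ⇒ 0x27007 (P1/RW1/US1/PS0)
  lvl1: tbl 0x27, slot 18 ⇒ 0x2B007 (P1/RW1/US1/PS0)
  lvl2: tbl 0x2B, slot 26 ⇒ 0x2C007 (P1/RW1/US1/PS0)
  → PA=0x2C613  (3 entries read)

Access #0 fault: NONE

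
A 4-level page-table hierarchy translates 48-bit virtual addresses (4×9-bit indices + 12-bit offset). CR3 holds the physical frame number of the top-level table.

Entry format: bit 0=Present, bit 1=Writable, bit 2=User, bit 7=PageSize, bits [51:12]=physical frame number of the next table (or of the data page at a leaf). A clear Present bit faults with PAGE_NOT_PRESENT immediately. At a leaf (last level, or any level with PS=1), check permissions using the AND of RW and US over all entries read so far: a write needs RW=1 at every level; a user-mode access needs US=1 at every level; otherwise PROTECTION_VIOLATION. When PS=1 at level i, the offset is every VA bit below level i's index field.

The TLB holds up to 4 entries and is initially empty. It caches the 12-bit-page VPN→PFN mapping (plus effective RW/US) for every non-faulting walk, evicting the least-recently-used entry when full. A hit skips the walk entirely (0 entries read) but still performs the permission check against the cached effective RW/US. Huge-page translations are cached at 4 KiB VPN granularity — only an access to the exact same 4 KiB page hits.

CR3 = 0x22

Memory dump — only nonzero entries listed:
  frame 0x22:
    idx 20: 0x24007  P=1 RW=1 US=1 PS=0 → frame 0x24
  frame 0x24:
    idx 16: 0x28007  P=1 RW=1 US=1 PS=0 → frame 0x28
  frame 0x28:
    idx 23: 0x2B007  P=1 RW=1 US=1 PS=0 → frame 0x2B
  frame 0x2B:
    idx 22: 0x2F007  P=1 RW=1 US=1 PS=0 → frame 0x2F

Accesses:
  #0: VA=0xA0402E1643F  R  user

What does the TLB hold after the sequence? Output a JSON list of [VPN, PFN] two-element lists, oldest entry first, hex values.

Walk each access:
#0 VA=0xA0402E1643F (r,user):
  [0] read 0x22 idx=20: raw=0x24007 flags P=1 W=1 U=1 S=0
  [1] read 0x24 idx=16: raw=0x28007 flags P=1 W=1 U=1 S=0
  [2] read 0x28 idx=23: raw=0x2B007 flags P=1 W=1 U=1 S=0
  [3] read 0x2B idx=22: raw=0x2F007 flags P=1 W=1 U=1 S=0
  ✓ 0x2F43F  — 4 lookups

TLB: [["0xA0402E16", "0x2F"]]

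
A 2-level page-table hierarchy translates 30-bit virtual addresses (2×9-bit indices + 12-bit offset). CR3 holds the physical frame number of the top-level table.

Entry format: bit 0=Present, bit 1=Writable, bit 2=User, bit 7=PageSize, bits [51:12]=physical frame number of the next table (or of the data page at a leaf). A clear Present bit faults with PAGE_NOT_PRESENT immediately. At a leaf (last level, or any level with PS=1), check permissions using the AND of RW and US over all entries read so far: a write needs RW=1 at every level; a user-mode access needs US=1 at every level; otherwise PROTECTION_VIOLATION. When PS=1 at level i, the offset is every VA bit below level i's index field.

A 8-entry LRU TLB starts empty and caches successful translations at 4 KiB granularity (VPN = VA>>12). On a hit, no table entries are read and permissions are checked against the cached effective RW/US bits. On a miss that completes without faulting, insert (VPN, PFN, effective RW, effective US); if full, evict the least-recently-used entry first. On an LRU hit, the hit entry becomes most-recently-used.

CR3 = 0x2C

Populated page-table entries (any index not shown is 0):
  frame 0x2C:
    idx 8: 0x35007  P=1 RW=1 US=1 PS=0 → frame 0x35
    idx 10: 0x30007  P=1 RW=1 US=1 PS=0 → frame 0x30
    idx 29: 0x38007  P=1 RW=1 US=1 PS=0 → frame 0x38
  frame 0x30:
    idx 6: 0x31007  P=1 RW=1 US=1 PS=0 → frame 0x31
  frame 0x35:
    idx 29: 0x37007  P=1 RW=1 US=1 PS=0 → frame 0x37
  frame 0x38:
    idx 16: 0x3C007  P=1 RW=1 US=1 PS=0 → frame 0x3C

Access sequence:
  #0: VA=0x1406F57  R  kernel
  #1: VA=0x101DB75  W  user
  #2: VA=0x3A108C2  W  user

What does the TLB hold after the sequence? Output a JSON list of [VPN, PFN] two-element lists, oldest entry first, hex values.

Walk each access:
#0 VA=0x1406F57 (r,kernel):
  L0 @0x2C[10] → 0x30007  P=1,RW=1,US=1,PS=0
  L1 @0x30[6] → 0x31007  P=1,RW=1,US=1,PS=0
  ⇒ phys 0x31F57  [2 reads]
#1 VA=0x101DB75 (w,user):
  L0 @0x2C[8] → 0x35007  P=1,RW=1,US=1,PS=0
  L1 @0x35[29] → 0x37007  P=1,RW=1,US=1,PS=0
  ⇒ phys 0x37B75  [2 reads]
#2 VA=0x3A108C2 (w,user):
  L0 @0x2C[29] → 0x38007  P=1,RW=1,US=1,PS=0
  L1 @0x38[16] → 0x3C007  P=1,RW=1,US=1,PS=0
  ⇒ phys 0x3C8C2  [2 reads]

TLB: [["0x1406", "0x31"], ["0x101D", "0x37"], ["0x3A10", "0x3C"]]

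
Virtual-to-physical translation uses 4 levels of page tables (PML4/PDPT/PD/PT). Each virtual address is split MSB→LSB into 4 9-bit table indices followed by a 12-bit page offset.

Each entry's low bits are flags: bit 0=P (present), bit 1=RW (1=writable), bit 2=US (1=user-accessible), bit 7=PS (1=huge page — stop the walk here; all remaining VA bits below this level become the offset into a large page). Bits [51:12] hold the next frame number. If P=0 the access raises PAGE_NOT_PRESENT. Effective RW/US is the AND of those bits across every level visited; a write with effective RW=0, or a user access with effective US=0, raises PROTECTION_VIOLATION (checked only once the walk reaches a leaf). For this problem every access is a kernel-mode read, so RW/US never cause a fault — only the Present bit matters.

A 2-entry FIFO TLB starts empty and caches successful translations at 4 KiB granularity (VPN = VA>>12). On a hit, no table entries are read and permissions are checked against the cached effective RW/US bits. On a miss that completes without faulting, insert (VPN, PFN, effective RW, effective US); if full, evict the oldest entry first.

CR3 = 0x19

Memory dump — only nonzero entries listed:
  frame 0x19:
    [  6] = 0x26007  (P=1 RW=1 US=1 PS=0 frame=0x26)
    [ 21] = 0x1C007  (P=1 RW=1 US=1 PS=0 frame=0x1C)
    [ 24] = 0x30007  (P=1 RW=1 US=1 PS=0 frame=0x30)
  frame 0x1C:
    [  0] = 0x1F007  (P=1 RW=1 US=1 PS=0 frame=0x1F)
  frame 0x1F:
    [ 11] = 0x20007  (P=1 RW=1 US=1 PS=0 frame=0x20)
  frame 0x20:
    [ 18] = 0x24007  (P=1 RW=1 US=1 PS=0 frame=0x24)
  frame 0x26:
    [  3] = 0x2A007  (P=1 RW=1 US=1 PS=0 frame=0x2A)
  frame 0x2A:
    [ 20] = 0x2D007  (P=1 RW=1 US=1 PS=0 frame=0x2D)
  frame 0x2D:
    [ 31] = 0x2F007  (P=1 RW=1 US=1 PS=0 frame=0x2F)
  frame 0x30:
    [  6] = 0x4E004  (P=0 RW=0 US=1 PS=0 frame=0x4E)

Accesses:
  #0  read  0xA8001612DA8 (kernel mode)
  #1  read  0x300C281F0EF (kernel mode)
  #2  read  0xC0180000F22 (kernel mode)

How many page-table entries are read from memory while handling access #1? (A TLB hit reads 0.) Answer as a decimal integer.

Walk each access:
#0 VA=0xA8001612DA8 (r,kernel):
  L0 @0x19[21] → 0x1C007  P=1,RW=1,US=1,PS=0
  L1 @0x1C[0] → 0x1F007  P=1,RW=1,US=1,PS=0
  L2 @0x1F[11] → 0x20007  P=1,RW=1,US=1,PS=0
  L3 @0x20[18] → 0x24007  P=1,RW=1,US=1,PS=0
  ✓ 0x24DA8  — 4 lookups
#1 VA=0x300C281F0EF (r,kernel):
  L0 @0x19[6] → 0x26007  P=1,RW=1,US=1,PS=0
  L1 @0x26[3] → 0x2A007  P=1,RW=1,US=1,PS=0
  L2 @0x2A[20] → 0x2D007  P=1,RW=1,US=1,PS=0
  L3 @0x2D[31] → 0x2F007  P=1,RW=1,US=1,PS=0
  ✓ 0x2F0EF  — 4 lookups
#2 VA=0xC0180000F22 (r,kernel):
  L0 @0x19[24] → 0x30007  P=1,RW=1,US=1,PS=0
  L1 @0x30[6] → 0x4E004  P=0,RW=0,US=1,PS=0
  → PAGE_NOT_PRESENT  (2 entries read)

Entries read for #1: 4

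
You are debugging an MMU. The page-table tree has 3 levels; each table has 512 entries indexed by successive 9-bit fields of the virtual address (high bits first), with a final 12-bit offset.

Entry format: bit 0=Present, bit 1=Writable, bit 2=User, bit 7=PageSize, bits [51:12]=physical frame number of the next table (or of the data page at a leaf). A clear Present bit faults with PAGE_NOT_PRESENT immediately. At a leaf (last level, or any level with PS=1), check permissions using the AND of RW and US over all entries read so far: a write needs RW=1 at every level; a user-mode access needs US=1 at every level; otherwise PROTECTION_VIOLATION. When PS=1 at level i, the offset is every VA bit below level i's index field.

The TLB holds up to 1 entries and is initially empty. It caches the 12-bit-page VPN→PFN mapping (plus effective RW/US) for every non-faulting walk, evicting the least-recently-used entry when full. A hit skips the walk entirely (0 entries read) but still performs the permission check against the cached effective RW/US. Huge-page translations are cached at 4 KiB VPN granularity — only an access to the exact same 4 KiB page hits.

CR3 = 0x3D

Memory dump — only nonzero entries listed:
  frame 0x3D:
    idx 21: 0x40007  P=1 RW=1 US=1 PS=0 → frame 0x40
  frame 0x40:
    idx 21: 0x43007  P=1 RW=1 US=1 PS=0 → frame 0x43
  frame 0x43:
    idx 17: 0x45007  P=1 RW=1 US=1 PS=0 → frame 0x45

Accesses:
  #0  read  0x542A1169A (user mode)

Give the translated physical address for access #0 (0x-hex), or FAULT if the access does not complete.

Per-access translation:
#0 VA=0x542A1169A (r,user):
  [0] read 0x3D idx=21: raw=0x40007 flags P=1 W=1 U=1 S=0
  [1] read 0x40 idx=21: raw=0x43007 flags P=1 W=1 U=1 S=0
  [2] read 0x43 idx=17: raw=0x45007 flags P=1 W=1 U=1 S=0
  → PA=0x4569A  (3 entries read)

Access #0 PA: 0x4569A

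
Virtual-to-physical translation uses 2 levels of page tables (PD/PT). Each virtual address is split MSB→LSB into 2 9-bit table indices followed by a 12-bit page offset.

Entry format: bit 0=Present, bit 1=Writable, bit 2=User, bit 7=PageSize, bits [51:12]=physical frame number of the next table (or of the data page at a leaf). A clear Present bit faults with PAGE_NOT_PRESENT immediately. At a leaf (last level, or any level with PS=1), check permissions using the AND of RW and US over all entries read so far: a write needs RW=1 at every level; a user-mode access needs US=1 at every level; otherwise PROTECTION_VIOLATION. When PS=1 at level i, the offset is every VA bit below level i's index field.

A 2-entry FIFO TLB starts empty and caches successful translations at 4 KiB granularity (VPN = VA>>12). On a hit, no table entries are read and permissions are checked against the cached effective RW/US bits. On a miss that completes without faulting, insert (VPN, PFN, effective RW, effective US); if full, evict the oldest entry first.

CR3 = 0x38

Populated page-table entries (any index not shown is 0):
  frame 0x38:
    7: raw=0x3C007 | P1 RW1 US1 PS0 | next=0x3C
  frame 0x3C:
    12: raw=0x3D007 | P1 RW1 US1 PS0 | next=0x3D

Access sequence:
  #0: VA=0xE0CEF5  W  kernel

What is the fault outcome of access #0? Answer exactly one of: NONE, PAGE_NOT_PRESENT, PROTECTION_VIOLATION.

Walk each access:
#0 VA=0xE0CEF5 (w,kernel):
  lvl0: tbl 0x38, slot 7 ⇒ 0x3C007 (P1/RW1/US1/PS0)
  lvl1: tbl 0x3C, slot 12 ⇒ 0x3D007 (P1/RW1/US1/PS0)
  → PA=0x3DEF5  (2 entries read)

Access #0 fault: NONE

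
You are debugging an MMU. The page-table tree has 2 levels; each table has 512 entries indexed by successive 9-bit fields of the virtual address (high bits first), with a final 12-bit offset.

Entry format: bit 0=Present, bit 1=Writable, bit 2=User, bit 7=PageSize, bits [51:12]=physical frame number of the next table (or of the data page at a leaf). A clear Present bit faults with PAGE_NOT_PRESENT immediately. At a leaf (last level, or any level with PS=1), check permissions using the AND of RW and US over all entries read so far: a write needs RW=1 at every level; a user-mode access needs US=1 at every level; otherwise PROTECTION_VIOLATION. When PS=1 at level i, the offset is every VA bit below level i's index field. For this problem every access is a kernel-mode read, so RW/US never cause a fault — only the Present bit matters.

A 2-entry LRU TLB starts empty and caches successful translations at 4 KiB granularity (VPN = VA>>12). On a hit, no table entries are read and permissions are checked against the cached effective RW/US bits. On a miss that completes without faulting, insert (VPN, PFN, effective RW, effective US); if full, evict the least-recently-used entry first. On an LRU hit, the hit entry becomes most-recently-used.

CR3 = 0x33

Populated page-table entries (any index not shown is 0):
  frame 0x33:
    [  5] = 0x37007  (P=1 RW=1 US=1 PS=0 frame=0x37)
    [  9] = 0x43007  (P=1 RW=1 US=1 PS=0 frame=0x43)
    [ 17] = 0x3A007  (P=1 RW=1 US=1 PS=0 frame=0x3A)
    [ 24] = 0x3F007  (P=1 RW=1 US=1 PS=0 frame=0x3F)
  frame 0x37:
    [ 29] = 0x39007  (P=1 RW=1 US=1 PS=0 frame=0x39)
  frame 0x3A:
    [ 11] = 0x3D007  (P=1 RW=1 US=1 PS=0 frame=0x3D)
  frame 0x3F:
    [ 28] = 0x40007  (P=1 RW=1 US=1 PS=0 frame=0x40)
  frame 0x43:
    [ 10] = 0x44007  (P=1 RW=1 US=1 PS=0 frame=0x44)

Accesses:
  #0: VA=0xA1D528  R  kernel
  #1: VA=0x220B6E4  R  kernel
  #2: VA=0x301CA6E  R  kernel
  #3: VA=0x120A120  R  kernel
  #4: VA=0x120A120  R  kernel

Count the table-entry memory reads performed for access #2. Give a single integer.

Walk each access:
#0 VA=0xA1D528 (r,kernel):
  lvl0: tbl 0x33, slot 5 ⇒ 0x37007 (P1/RW1/US1/PS0)
  lvl1: tbl 0x37, slot 29 ⇒ 0x39007 (P1/RW1/US1/PS0)
  ⇒ phys 0x39528  [2 reads]
#1 VA=0x220B6E4 (r,kernel):
  lvl0: tbl 0x33, slot 17 ⇒ 0x3A007 (P1/RW1/US1/PS0)
  lvl1: tbl 0x3A, slot 11 ⇒ 0x3D007 (P1/RW1/US1/PS0)
  ⇒ phys 0x3D6E4  [2 reads]
#2 VA=0x301CA6E (r,kernel):
  lvl0: tbl 0x33, slot 24 ⇒ 0x3F007 (P1/RW1/US1/PS0)
  lvl1: tbl 0x3F, slot 28 ⇒ 0x40007 (P1/RW1/US1/PS0)
  ⇒ phys 0x40A6E  [2 reads]
#3 VA=0x120A120 (r,kernel):
  lvl0: tbl 0x33, slot 9 ⇒ 0x43007 (P1/RW1/US1/PS0)
  lvl1: tbl 0x43, slot 10 ⇒ 0x44007 (P1/RW1/US1/PS0)
  ⇒ phys 0x44120  [2 reads]
#4 VA=0x120A120 (r,kernel):
  TLB hit vpn=0x120A → PA=0x44120

Entries read for #2: 2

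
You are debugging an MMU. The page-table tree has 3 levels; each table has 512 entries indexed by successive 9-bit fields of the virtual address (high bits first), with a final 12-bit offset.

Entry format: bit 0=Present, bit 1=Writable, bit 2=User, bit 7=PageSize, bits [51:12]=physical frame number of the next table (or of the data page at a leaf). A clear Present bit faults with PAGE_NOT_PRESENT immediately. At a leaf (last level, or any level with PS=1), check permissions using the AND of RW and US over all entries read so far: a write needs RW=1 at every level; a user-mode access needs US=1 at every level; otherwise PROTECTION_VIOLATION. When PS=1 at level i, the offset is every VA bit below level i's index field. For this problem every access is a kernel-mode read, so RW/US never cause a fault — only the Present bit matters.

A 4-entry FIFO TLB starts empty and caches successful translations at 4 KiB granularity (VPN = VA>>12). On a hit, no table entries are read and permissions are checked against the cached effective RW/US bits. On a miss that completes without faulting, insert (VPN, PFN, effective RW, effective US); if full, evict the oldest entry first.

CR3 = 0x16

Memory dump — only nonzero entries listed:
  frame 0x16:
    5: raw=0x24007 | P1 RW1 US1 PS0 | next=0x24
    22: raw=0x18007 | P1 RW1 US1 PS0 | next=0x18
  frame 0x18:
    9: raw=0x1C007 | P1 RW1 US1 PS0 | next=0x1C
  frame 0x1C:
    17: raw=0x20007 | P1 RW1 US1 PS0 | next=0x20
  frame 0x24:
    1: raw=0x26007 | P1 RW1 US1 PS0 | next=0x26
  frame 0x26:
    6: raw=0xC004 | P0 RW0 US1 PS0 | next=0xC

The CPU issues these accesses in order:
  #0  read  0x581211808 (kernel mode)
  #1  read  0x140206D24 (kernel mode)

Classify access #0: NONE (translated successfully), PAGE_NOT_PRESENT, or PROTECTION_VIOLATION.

Walk each access:
#0 VA=0x581211808 (r,kernel):
  L0: frame=0x16 idx=22 entry=0x18007 [P=1 RW=1 US=1 PS=0]
  L1: frame=0x18 idx=9 entry=0x1C007 [P=1 RW=1 US=1 PS=0]
  L2: frame=0x1C idx=17 entry=0x20007 [P=1 RW=1 US=1 PS=0]
  ⇒ phys 0x20808  [3 reads]
#1 VA=0x140206D24 (r,kernel):
  L0: frame=0x16 idx=5 entry=0x24007 [P=1 RW=1 US=1 PS=0]
  L1: frame=0x24 idx=1 entry=0x26007 [P=1 RW=1 US=1 PS=0]
  L2: frame=0x26 idx=6 entry=0xC004 [P=0 RW=0 US=1 PS=0]
  ✗ PAGE_NOT_PRESENT  [3 reads]

Access #0 fault: NONE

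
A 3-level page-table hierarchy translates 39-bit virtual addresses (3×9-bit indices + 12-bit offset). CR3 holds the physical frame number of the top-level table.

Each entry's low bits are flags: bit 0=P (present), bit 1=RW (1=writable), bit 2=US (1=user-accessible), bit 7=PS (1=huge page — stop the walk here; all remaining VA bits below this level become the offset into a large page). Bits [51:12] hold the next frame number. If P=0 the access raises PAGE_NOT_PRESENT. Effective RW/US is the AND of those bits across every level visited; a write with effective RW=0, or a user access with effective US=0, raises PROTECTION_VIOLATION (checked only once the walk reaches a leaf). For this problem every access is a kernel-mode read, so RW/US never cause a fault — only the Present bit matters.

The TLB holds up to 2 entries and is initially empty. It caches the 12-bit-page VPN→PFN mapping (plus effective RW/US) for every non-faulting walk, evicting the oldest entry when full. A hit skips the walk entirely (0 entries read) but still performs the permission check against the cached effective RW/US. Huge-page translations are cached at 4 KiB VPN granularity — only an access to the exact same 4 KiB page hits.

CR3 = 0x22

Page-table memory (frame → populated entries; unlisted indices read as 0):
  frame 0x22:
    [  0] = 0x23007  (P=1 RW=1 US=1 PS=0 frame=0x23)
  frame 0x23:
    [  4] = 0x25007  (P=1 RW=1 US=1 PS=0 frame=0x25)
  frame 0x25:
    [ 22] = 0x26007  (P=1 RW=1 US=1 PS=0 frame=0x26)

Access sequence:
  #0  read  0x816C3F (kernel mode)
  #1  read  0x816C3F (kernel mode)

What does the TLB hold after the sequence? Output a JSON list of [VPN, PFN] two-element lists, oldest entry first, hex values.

Per-access translation:
#0 VA=0x816C3F (r,kernel):
  lvl0: tbl 0x22, slot 0 ⇒ 0x23007 (P1/RW1/US1/PS0)
  lvl1: tbl 0x23, slot 4 ⇒ 0x25007 (P1/RW1/US1/PS0)
  lvl2: tbl 0x25, slot 22 ⇒ 0x26007 (P1/RW1/US1/PS0)
  → PA=0x26C3F  (3 entries read)
#1 VA=0x816C3F (r,kernel):
  TLB hit vpn=0x816 → PA=0x26C3F

TLB: [["0x816", "0x26"]]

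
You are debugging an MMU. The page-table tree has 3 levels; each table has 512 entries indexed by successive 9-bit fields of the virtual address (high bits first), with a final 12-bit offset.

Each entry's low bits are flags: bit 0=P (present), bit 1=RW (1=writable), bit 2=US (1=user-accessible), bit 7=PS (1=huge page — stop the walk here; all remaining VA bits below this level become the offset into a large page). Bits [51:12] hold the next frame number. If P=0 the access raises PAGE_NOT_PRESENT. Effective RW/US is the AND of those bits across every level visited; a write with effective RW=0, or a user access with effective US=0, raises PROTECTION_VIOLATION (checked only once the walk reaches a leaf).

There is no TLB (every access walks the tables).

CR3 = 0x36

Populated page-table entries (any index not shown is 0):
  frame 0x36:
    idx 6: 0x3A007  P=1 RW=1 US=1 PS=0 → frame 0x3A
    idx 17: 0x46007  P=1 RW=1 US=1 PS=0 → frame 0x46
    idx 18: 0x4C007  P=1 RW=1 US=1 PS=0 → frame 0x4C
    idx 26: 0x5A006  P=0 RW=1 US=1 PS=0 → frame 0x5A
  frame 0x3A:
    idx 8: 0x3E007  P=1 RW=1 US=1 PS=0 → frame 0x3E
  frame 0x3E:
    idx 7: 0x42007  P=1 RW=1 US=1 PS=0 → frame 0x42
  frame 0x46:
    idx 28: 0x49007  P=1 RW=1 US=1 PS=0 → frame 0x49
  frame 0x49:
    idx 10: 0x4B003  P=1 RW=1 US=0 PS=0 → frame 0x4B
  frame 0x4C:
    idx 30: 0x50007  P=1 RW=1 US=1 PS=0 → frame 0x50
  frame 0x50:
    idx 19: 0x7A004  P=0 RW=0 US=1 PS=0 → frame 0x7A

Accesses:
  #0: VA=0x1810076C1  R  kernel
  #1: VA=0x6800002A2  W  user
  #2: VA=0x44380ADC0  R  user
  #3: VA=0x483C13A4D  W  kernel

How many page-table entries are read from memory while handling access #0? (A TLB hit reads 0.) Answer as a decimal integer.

Per-access translation:
#0 VA=0x1810076C1 (r,kernel):
  lvl0: tbl 0x36, slot 6 ⇒ 0x3A007 (P1/RW1/US1/PS0)
  lvl1: tbl 0x3A, slot 8 ⇒ 0x3E007 (P1/RW1/US1/PS0)
  lvl2: tbl 0x3E, slot 7 ⇒ 0x42007 (P1/RW1/US1/PS0)
  ✓ 0x426C1  — 3 lookups
#1 VA=0x6800002A2 (w,user):
  lvl0: tbl 0x36, slot 26 ⇒ 0x5A006 (P0/RW1/US1/PS0)
  ⇒ fault: PAGE_NOT_PRESENT  — 1 lookups
#2 VA=0x44380ADC0 (r,user):
  lvl0: tbl 0x36, slot 17 ⇒ 0x46007 (P1/RW1/US1/PS0)
  lvl1: tbl 0x46, slot 28 ⇒ 0x49007 (P1/RW1/US1/PS0)
  lvl2: tbl 0x49, slot 10 ⇒ 0x4B003 (P1/RW1/US0/PS0)
  ⇒ fault: PROTECTION_VIOLATION  — 3 lookups
#3 VA=0x483C13A4D (w,kernel):
  lvl0: tbl 0x36, slot 18 ⇒ 0x4C007 (P1/RW1/US1/PS0)
  lvl1: tbl 0x4C, slot 30 ⇒ 0x50007 (P1/RW1/US1/PS0)
  lvl2: tbl 0x50, slot 19 ⇒ 0x7A004 (P0/RW0/US1/PS0)
  ⇒ fault: PAGE_NOT_PRESENT  — 3 lookups

Entries read for #0: 3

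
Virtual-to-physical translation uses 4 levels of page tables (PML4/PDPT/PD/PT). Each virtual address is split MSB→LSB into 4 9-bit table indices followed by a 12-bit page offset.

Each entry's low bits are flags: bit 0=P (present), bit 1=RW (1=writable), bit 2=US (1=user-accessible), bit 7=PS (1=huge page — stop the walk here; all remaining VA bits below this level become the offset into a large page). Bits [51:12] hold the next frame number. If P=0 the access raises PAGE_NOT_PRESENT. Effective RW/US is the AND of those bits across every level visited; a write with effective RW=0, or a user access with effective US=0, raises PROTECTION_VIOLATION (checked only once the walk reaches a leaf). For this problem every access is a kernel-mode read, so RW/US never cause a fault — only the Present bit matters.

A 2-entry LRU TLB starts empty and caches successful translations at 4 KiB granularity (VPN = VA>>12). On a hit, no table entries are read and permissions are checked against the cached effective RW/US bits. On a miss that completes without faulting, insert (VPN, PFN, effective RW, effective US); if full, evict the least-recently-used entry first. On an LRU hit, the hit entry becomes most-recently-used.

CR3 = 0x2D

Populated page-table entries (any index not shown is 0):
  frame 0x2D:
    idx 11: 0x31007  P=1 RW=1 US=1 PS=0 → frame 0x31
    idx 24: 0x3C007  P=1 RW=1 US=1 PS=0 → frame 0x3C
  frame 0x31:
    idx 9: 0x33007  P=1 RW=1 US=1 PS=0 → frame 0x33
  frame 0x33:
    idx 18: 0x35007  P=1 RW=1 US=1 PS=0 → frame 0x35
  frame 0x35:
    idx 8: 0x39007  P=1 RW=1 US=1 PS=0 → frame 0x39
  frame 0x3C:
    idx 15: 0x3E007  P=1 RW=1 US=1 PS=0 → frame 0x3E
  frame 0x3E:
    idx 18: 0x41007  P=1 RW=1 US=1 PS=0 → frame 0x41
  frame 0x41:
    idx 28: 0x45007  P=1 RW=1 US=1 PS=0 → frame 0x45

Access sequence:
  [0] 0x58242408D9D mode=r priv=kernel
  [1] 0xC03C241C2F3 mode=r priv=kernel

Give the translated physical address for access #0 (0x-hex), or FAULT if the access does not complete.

Per-access translation:
#0 VA=0x58242408D9D (r,kernel):
  lvl0: tbl 0x2D, slot 11 ⇒ 0x31007 (P1/RW1/US1/PS0)
  lvl1: tbl 0x31, slot 9 ⇒ 0x33007 (P1/RW1/US1/PS0)
  lvl2: tbl 0x33, slot 18 ⇒ 0x35007 (P1/RW1/US1/PS0)
  lvl3: tbl 0x35, slot 8 ⇒ 0x39007 (P1/RW1/US1/PS0)
  ⇒ phys 0x39D9D  [4 reads]
#1 VA=0xC03C241C2F3 (r,kernel):
  lvl0: tbl 0x2D, slot 24 ⇒ 0x3C007 (P1/RW1/US1/PS0)
  lvl1: tbl 0x3C, slot 15 ⇒ 0x3E007 (P1/RW1/US1/PS0)
  lvl2: tbl 0x3E, slot 18 ⇒ 0x41007 (P1/RW1/US1/PS0)
  lvl3: tbl 0x41, slot 28 ⇒ 0x45007 (P1/RW1/US1/PS0)
  ⇒ phys 0x452F3  [4 reads]

Access #0 PA: 0x39D9D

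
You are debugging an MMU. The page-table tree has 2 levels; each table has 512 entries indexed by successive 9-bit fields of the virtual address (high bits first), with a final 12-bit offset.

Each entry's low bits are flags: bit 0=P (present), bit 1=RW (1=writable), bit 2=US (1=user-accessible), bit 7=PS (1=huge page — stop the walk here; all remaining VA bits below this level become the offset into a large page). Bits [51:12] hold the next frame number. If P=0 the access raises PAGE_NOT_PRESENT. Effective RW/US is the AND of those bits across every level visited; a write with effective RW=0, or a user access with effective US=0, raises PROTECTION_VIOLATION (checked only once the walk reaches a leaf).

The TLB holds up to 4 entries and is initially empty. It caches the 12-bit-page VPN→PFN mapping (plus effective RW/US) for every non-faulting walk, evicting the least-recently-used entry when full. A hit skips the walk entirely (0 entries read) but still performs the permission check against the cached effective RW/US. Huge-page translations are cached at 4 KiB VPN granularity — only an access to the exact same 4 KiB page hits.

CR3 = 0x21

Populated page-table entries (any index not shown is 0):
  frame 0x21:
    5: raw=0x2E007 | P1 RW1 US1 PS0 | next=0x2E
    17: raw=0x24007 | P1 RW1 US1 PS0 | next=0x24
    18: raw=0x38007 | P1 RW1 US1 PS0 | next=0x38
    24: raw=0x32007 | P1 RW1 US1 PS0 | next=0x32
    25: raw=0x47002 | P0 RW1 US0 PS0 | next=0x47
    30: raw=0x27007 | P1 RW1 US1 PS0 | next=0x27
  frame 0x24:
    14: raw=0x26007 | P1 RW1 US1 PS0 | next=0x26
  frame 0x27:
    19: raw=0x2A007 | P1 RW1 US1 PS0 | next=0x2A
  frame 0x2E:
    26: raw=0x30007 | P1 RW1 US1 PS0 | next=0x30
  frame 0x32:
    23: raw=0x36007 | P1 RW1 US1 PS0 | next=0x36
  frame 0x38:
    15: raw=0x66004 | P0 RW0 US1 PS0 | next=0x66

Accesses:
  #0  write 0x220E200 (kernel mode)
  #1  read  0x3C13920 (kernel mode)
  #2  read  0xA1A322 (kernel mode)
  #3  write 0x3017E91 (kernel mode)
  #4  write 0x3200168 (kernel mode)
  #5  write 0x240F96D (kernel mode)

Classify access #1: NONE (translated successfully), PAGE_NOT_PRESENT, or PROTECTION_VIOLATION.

Per-access translation:
#0 VA=0x220E200 (w,kernel):
  L0 @0x21[17] → 0x24007  P=1,RW=1,US=1,PS=0
  L1 @0x24[14] → 0x26007  P=1,RW=1,US=1,PS=0
  → PA=0x26200  (2 entries read)
#1 VA=0x3C13920 (r,kernel):
  L0 @0x21[30] → 0x27007  P=1,RW=1,US=1,PS=0
  L1 @0x27[19] → 0x2A007  P=1,RW=1,US=1,PS=0
  → PA=0x2A920  (2 entries read)
#2 VA=0xA1A322 (r,kernel):
  L0 @0x21[5] → 0x2E007  P=1,RW=1,US=1,PS=0
  L1 @0x2E[26] → 0x30007  P=1,RW=1,US=1,PS=0
  → PA=0x30322  (2 entries read)
#3 VA=0x3017E91 (w,kernel):
  L0 @0x21[24] → 0x32007  P=1,RW=1,US=1,PS=0
  L1 @0x32[23] → 0x36007  P=1,RW=1,US=1,PS=0
  → PA=0x36E91  (2 entries read)
#4 VA=0x3200168 (w,kernel):
  L0 @0x21[25] → 0x47002  P=0,RW=1,US=0,PS=0
  ✗ PAGE_NOT_PRESENT  [1 reads]
#5 VA=0x240F96D (w,kernel):
  L0 @0x21[18] → 0x38007  P=1,RW=1,US=1,PS=0
  L1 @0x38[15] → 0x66004  P=0,RW=0,US=1,PS=0
  ✗ PAGE_NOT_PRESENT  [2 reads]

Access #1 fault: NONE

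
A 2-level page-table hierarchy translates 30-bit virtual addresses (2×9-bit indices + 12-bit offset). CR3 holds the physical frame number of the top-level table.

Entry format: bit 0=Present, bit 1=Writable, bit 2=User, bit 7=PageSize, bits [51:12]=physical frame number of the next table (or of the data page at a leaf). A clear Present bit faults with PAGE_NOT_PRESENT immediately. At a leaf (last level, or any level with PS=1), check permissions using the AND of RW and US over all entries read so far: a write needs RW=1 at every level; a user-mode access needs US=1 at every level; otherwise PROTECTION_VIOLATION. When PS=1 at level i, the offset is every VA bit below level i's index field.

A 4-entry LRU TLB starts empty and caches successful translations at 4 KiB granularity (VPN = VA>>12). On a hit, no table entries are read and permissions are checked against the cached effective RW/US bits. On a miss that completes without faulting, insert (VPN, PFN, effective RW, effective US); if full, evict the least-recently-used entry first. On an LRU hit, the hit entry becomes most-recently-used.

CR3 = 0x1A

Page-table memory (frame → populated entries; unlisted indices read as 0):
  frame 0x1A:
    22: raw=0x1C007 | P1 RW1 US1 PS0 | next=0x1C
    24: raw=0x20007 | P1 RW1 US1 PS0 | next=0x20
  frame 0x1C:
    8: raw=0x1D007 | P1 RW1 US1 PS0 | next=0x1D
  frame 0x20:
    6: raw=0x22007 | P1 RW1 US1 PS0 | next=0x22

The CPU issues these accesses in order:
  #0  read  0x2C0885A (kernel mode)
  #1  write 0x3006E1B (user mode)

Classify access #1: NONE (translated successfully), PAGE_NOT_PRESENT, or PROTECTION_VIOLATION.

Per-access translation:
#0 VA=0x2C0885A (r,kernel):
  [0] read 0x1A idx=22: raw=0x1C007 flags P=1 W=1 U=1 S=0
  [1] read 0x1C idx=8: raw=0x1D007 flags P=1 W=1 U=1 S=0
  ✓ 0x1D85A  — 2 lookups
#1 VA=0x3006E1B (w,user):
  [0] read 0x1A idx=24: raw=0x20007 flags P=1 W=1 U=1 S=0
  [1] read 0x20 idx=6: raw=0x22007 flags P=1 W=1 U=1 S=0
  ✓ 0x22E1B  — 2 lookups

Access #1 fault: NONE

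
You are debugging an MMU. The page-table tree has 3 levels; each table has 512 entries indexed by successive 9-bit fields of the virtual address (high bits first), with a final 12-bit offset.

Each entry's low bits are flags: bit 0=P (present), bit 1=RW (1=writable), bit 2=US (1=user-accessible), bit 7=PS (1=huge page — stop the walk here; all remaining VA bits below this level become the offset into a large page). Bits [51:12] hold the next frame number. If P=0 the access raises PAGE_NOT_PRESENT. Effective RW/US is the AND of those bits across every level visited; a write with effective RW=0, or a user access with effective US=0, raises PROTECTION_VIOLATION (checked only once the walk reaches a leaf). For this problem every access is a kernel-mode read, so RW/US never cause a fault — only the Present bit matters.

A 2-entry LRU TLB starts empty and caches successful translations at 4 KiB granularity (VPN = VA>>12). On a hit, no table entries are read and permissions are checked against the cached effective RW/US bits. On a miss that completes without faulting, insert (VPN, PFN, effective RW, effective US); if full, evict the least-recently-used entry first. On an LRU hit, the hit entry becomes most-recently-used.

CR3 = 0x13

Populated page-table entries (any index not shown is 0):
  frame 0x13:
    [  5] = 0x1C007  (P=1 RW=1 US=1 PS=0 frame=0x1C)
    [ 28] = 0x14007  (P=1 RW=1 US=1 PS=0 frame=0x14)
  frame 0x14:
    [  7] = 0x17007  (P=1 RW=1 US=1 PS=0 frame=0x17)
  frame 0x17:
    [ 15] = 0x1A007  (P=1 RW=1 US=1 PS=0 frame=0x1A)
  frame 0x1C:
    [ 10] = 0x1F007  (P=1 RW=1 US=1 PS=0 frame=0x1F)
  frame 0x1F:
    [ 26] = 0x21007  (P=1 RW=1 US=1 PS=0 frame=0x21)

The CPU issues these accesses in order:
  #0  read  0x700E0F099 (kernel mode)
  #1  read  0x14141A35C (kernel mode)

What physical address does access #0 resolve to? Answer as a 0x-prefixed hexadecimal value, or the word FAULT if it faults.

Per-access translation:
#0 VA=0x700E0F099 (r,kernel):
  L0: frame=0x13 idx=28 entry=0x14007 [P=1 RW=1 US=1 PS=0]
  L1: frame=0x14 idx=7 entry=0x17007 [P=1 RW=1 US=1 PS=0]
  L2: frame=0x17 idx=15 entry=0x1A007 [P=1 RW=1 US=1 PS=0]
  ✓ 0x1A099  — 3 lookups
#1 VA=0x14141A35C (r,kernel):
  L0: frame=0x13 idx=5 entry=0x1C007 [P=1 RW=1 US=1 PS=0]
  L1: frame=0x1C idx=10 entry=0x1F007 [P=1 RW=1 US=1 PS=0]
  L2: frame=0x1F idx=26 entry=0x21007 [P=1 RW=1 US=1 PS=0]
  ✓ 0x2135C  — 3 lookups

Access #0 PA: 0x1A099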